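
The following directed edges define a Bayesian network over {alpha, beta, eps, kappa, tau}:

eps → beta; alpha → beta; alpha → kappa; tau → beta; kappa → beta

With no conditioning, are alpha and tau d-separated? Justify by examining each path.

Yes

We examine all 2 paths between alpha and tau:
  1. alpha → kappa → beta ← tau — kappa:chain[open]; beta:collider[blocks] ⇒ blocked
  2. alpha → beta ← tau — beta:collider[blocks] ⇒ blocked
All paths are blocked; alpha ⊥ tau | ∅ holds.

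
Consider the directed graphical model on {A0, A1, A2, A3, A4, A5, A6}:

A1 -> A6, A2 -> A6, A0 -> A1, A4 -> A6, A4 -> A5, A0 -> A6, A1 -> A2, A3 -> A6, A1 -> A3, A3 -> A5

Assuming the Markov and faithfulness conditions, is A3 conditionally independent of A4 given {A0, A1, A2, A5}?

No — A3 and A4 are not d-separated given {A0, A1, A2, A5}.

We examine all 5 paths between A3 and A4:
Path 1: A3 → A6 ← A4
  A6 is a collider here and neither A6 nor any of its descendants is conditioned on, so the collider stays closed — the path is blocked at A6.
Path 2: A3 ← A1 ← A0 → A6 ← A4
  A1 is a chain here and A1 is conditioned on, so the path is blocked at A1.
Path 3: A3 ← A1 → A6 ← A4
  A1 is a fork here and A1 is conditioned on, so the path is blocked at A1.
Path 4: A3 ← A1 → A2 → A6 ← A4
  A1 is a fork here and A1 is conditioned on, so the path is blocked at A1.
Path 5: A3 → A5 ← A4
  A5 is a collider and A5 is conditioned on, which opens it — no node blocks this path, so it is active.
Since the path A3 → A5 ← A4 is active, A3 and A4 are not d-separated given {A0, A1, A2, A5}.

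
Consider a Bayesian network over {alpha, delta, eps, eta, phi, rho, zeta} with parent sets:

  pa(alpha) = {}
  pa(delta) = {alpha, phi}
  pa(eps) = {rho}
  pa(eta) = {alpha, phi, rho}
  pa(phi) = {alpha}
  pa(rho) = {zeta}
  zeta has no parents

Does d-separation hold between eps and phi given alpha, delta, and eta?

Enumerating the 3 paths from eps to phi and testing each for blocking by {alpha, delta, eta}:
Path 1: eps ← rho → eta ← phi
  rho is a fork and rho is not conditioned on; eta is a collider and eta is conditioned on, which opens it — no node blocks this path, so it is active.
Path 2: eps ← rho → eta ← alpha → phi
  alpha is a fork here and alpha is conditioned on, so the path is blocked at alpha.
Path 3: eps ← rho → eta ← alpha → delta ← phi
  alpha is a fork here and alpha is conditioned on, so the path is blocked at alpha.
Since the path eps ← rho → eta ← phi is active, eps and phi are not d-separated given {alpha, delta, eta}.

No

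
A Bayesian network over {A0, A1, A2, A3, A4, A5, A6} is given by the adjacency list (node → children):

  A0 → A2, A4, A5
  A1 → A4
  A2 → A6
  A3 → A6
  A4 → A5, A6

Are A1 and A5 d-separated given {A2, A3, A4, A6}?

No — A1 and A5 are not d-separated given {A2, A3, A4, A6}.

We examine all 3 paths between A1 and A5:
Path 1: A1 → A4 → A6 ← A2 ← A0 → A5
  A4 is a chain here and A4 is conditioned on, so the path is blocked at A4.
Path 2: A1 → A4 → A5
  A4 is a chain here and A4 is conditioned on, so the path is blocked at A4.
Path 3: A1 → A4 ← A0 → A5
  A4 is a collider and A4 is conditioned on, which opens it; A0 is a fork and A0 is not conditioned on — no node blocks this path, so it is active.
Because an active path exists, A1 and A5 are not d-separated.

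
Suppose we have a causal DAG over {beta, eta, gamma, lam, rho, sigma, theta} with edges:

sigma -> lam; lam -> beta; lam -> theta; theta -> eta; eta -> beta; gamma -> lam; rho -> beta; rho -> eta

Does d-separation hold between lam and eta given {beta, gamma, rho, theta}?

No — lam and eta are not d-separated given {beta, gamma, rho, theta}.

Enumerating the 3 paths from lam to eta and testing each for blocking by {beta, gamma, rho, theta}:
  1. lam → beta ← eta — beta:collider[open] ⇒ active
  2. lam → beta ← rho → eta — beta:collider[open]; rho:fork[blocks] ⇒ blocked
  3. lam → theta → eta — theta:chain[blocks] ⇒ blocked
Since the path lam → beta ← eta is active, lam and eta are not d-separated given {beta, gamma, rho, theta}.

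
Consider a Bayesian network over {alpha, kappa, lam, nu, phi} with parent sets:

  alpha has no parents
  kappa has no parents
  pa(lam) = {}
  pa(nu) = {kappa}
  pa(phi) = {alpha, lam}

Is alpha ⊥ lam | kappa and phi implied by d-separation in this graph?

No — alpha and lam are not d-separated given {kappa, phi}.

Only one path connects alpha and lam:
  1. alpha → phi ← lam — phi:collider[open] ⇒ active
Since the path alpha → phi ← lam is active, alpha and lam are not d-separated given {kappa, phi}.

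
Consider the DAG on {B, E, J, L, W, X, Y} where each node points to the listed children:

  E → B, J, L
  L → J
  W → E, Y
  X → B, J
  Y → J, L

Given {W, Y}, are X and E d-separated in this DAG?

There are 6 undirected paths between X and E; checking each against the conditioning set {W, Y}:
  1. X → J ← L ← Y ← W → E — J:collider[blocks]; L:chain[open]; Y:chain[blocks]; W:fork[blocks] ⇒ blocked
  2. X → J ← L ← E — J:collider[blocks]; L:chain[open] ⇒ blocked
  3. X → J ← Y ← W → E — J:collider[blocks]; Y:chain[blocks]; W:fork[blocks] ⇒ blocked
  4. X → J ← Y → L ← E — J:collider[blocks]; Y:fork[blocks]; L:collider[blocks] ⇒ blocked
  5. X → J ← E — J:collider[blocks] ⇒ blocked
  6. X → B ← E — B:collider[blocks] ⇒ blocked
Since every path is blocked, d-separation holds.

Yes — X and E are d-separated given {W, Y}.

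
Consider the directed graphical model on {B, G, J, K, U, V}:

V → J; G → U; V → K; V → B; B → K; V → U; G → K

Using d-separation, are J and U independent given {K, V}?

Yes — J and U are d-separated given {K, V}.

There are 3 undirected paths between J and U; checking each against the conditioning set {K, V}:
Path 1: J ← V → B → K ← G → U
  V is a fork here and V is conditioned on, so the path is blocked at V.
Path 2: J ← V → U
  V is a fork here and V is conditioned on, so the path is blocked at V.
Path 3: J ← V → K ← G → U
  V is a fork here and V is conditioned on, so the path is blocked at V.
Every path is blocked, so J and U are d-separated given {K, V}.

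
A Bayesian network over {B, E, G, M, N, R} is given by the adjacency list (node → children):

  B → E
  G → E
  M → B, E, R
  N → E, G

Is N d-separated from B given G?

We examine all 4 paths between N and B:
Path 1: N → G → E ← B
  G is a chain here and G is conditioned on, so the path is blocked at G.
Path 2: N → G → E ← M → B
  G is a chain here and G is conditioned on, so the path is blocked at G.
Path 3: N → E ← B
  E is a collider here and neither E nor any of its descendants is conditioned on, so the collider stays closed — the path is blocked at E.
Path 4: N → E ← M → B
  E is a collider here and neither E nor any of its descendants is conditioned on, so the collider stays closed — the path is blocked at E.
Since every path is blocked, d-separation holds.

Yes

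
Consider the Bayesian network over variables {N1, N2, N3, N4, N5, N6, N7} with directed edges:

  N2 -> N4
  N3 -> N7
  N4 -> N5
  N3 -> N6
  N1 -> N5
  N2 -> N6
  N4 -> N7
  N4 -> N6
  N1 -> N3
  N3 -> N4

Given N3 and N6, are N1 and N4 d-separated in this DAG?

Yes

5 paths connect N1 and N4; each must be blocked for d-separation to hold:
  1. N1 → N5 ← N4 — N5:collider[blocks] ⇒ blocked
  2. N1 → N3 → N7 ← N4 — N3:chain[blocks]; N7:collider[blocks] ⇒ blocked
  3. N1 → N3 → N4 — N3:chain[blocks] ⇒ blocked
  4. N1 → N3 → N6 ← N2 → N4 — N3:chain[blocks]; N6:collider[open]; N2:fork[open] ⇒ blocked
  5. N1 → N3 → N6 ← N4 — N3:chain[blocks]; N6:collider[open] ⇒ blocked
Since every path is blocked, d-separation holds.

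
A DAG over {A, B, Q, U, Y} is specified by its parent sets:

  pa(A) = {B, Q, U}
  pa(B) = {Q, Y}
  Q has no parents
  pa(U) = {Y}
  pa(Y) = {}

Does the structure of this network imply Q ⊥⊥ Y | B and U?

No

We examine all 4 paths between Q and Y:
  1. Q → A ← U ← Y — A:collider[blocks]; U:chain[blocks] ⇒ blocked
  2. Q → A ← B ← Y — A:collider[blocks]; B:chain[blocks] ⇒ blocked
  3. Q → B → A ← U ← Y — B:chain[blocks]; A:collider[blocks]; U:chain[blocks] ⇒ blocked
  4. Q → B ← Y — B:collider[open] ⇒ active
Since the path Q → B ← Y is active, Q and Y are not d-separated given {B, U}.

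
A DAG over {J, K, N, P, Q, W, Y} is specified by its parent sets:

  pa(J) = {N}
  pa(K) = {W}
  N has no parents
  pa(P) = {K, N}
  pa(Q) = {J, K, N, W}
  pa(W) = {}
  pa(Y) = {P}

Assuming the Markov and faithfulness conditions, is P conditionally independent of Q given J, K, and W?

Enumerating the 4 paths from P to Q and testing each for blocking by {J, K, W}:
Path 1: P ← N → Q
  N is a fork and N is not conditioned on — no node blocks this path, so it is active.
Path 2: P ← N → J → Q
  J is a chain here and J is conditioned on, so the path is blocked at J.
Path 3: P ← K → Q
  K is a fork here and K is conditioned on, so the path is blocked at K.
Path 4: P ← K ← W → Q
  K is a chain here and K is conditioned on, so the path is blocked at K.
At least one path is unblocked, so d-separation fails.

No — P and Q are not d-separated given {J, K, W}.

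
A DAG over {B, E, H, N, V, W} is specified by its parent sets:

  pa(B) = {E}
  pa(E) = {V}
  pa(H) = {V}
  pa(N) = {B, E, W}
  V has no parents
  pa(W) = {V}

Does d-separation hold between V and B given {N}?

There are 4 undirected paths between V and B; checking each against the conditioning set {N}:
  1. V → W → N ← E → B — W:chain[open]; N:collider[open]; E:fork[open] ⇒ active
  2. V → W → N ← B — W:chain[open]; N:collider[open] ⇒ active
  3. V → E → B — E:chain[open] ⇒ active
  4. V → E → N ← B — E:chain[open]; N:collider[open] ⇒ active
Since the path V → W → N ← E → B is active, V and B are not d-separated given {N}.

No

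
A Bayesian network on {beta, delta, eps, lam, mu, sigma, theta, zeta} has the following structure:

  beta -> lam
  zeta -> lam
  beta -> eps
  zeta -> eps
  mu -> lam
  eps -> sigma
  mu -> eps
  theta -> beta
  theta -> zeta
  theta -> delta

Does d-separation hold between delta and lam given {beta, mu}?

There are 6 undirected paths between delta and lam; checking each against the conditioning set {beta, mu}:
Path 1: delta ← theta → beta → eps ← mu → lam
  beta is a chain here and beta is conditioned on, so the path is blocked at beta.
Path 2: delta ← theta → beta → eps ← zeta → lam
  beta is a chain here and beta is conditioned on, so the path is blocked at beta.
Path 3: delta ← theta → beta → lam
  beta is a chain here and beta is conditioned on, so the path is blocked at beta.
Path 4: delta ← theta → zeta → eps ← mu → lam
  eps is a collider here and neither eps nor any of its descendants is conditioned on, so the collider stays closed — the path is blocked at eps.
Path 5: delta ← theta → zeta → eps ← beta → lam
  eps is a collider here and neither eps nor any of its descendants is conditioned on, so the collider stays closed — the path is blocked at eps.
Path 6: delta ← theta → zeta → lam
  theta is a fork and theta is not conditioned on; zeta is a chain and zeta is not conditioned on — no node blocks this path, so it is active.
Because an active path exists, delta and lam are not d-separated.

No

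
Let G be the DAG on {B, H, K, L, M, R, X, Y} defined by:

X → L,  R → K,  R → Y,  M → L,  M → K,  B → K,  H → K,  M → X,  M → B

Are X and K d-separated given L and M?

We examine all 4 paths between X and K:
  1. X ← M → K — M:fork[blocks] ⇒ blocked
  2. X ← M → B → K — M:fork[blocks]; B:chain[open] ⇒ blocked
  3. X → L ← M → K — L:collider[open]; M:fork[blocks] ⇒ blocked
  4. X → L ← M → B → K — L:collider[open]; M:fork[blocks]; B:chain[open] ⇒ blocked
Every path is blocked, so X and K are d-separated given {L, M}.

Yes — X and K are d-separated given {L, M}.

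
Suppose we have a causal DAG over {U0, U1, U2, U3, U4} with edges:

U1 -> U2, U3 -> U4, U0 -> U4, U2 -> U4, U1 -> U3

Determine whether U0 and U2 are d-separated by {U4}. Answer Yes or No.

No

Enumerating the 2 paths from U0 to U2 and testing each for blocking by {U4}:
  1. U0 → U4 ← U3 ← U1 → U2 — U4:collider[open]; U3:chain[open]; U1:fork[open] ⇒ active
  2. U0 → U4 ← U2 — U4:collider[open] ⇒ active
At least one path is unblocked, so d-separation fails.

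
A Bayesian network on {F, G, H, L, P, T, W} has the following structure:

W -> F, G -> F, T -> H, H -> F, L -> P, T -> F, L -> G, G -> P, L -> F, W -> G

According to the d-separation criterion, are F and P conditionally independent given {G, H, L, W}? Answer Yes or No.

Yes

We examine all 6 paths between F and P:
Path 1: F ← G → P
  G is a fork here and G is conditioned on, so the path is blocked at G.
Path 2: F ← G ← L → P
  G is a chain here and G is conditioned on, so the path is blocked at G.
Path 3: F ← W → G → P
  W is a fork here and W is conditioned on, so the path is blocked at W.
Path 4: F ← W → G ← L → P
  W is a fork here and W is conditioned on, so the path is blocked at W.
Path 5: F ← L → P
  L is a fork here and L is conditioned on, so the path is blocked at L.
Path 6: F ← L → G → P
  L is a fork here and L is conditioned on, so the path is blocked at L.
Every path is blocked, so F and P are d-separated given {G, H, L, W}.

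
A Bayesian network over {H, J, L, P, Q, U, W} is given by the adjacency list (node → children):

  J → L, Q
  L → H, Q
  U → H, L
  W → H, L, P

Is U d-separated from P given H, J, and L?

4 paths connect U and P; each must be blocked for d-separation to hold:
Path 1: U → H ← W → P
  H is a collider and H is conditioned on, which opens it; W is a fork and W is not conditioned on — no node blocks this path, so it is active.
Path 2: U → H ← L ← W → P
  L is a chain here and L is conditioned on, so the path is blocked at L.
Path 3: U → L → H ← W → P
  L is a chain here and L is conditioned on, so the path is blocked at L.
Path 4: U → L ← W → P
  L is a collider and L is conditioned on, which opens it; W is a fork and W is not conditioned on — no node blocks this path, so it is active.
At least one path is unblocked, so d-separation fails.

No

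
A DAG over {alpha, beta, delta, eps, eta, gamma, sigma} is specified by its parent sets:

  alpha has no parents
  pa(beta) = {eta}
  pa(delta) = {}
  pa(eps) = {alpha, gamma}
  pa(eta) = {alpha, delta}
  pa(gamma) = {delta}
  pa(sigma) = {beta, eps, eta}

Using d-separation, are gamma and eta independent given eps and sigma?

No — gamma and eta are not d-separated given {eps, sigma}.

4 paths connect gamma and eta; each must be blocked for d-separation to hold:
Path 1: gamma → eps ← alpha → eta
  eps is a collider and eps is conditioned on, which opens it; alpha is a fork and alpha is not conditioned on — no node blocks this path, so it is active.
Path 2: gamma → eps → sigma ← eta
  eps is a chain here and eps is conditioned on, so the path is blocked at eps.
Path 3: gamma → eps → sigma ← beta ← eta
  eps is a chain here and eps is conditioned on, so the path is blocked at eps.
Path 4: gamma ← delta → eta
  delta is a fork and delta is not conditioned on — no node blocks this path, so it is active.
At least one path is unblocked, so d-separation fails.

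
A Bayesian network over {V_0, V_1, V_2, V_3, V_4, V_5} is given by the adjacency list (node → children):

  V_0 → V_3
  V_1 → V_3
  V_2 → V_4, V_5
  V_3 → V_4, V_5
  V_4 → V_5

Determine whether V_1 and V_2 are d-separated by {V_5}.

No

Enumerating the 4 paths from V_1 to V_2 and testing each for blocking by {V_5}:
Path 1: V_1 → V_3 → V_4 ← V_2
  V_3 is a chain and V_3 is not conditioned on; V_4 is a collider and its descendant V_5 is conditioned on, which opens it — no node blocks this path, so it is active.
Path 2: V_1 → V_3 → V_4 → V_5 ← V_2
  V_3 is a chain and V_3 is not conditioned on; V_4 is a chain and V_4 is not conditioned on; V_5 is a collider and V_5 is conditioned on, which opens it — no node blocks this path, so it is active.
Path 3: V_1 → V_3 → V_5 ← V_4 ← V_2
  V_3 is a chain and V_3 is not conditioned on; V_5 is a collider and V_5 is conditioned on, which opens it; V_4 is a chain and V_4 is not conditioned on — no node blocks this path, so it is active.
Path 4: V_1 → V_3 → V_5 ← V_2
  V_3 is a chain and V_3 is not conditioned on; V_5 is a collider and V_5 is conditioned on, which opens it — no node blocks this path, so it is active.
Because an active path exists, V_1 and V_2 are not d-separated.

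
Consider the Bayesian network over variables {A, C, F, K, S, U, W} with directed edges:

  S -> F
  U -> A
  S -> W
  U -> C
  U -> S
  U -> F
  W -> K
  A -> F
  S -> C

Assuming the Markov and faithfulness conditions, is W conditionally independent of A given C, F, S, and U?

There are 6 undirected paths between W and A; checking each against the conditioning set {C, F, S, U}:
Path 1: W ← S → C ← U → A
  S is a fork here and S is conditioned on, so the path is blocked at S.
Path 2: W ← S → C ← U → F ← A
  S is a fork here and S is conditioned on, so the path is blocked at S.
Path 3: W ← S → F ← A
  S is a fork here and S is conditioned on, so the path is blocked at S.
Path 4: W ← S → F ← U → A
  S is a fork here and S is conditioned on, so the path is blocked at S.
Path 5: W ← S ← U → A
  S is a chain here and S is conditioned on, so the path is blocked at S.
Path 6: W ← S ← U → F ← A
  S is a chain here and S is conditioned on, so the path is blocked at S.
All paths are blocked; W ⊥ A | {C, F, S, U} holds.

Yes — W and A are d-separated given {C, F, S, U}.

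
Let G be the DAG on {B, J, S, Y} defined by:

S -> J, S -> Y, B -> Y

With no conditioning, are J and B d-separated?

Yes

There is one path between J and B:
Path 1: J ← S → Y ← B
  Y is a collider here and neither Y nor any of its descendants is conditioned on, so the collider stays closed — the path is blocked at Y.
All paths are blocked; J ⊥ B | ∅ holds.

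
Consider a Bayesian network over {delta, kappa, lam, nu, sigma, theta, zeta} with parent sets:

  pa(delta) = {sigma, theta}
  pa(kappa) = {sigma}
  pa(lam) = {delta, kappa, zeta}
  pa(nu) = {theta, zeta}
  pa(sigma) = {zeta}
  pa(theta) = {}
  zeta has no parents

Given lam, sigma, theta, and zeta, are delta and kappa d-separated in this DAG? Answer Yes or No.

We examine all 6 paths between delta and kappa:
Path 1: delta → lam ← zeta → sigma → kappa
  zeta is a fork here and zeta is conditioned on, so the path is blocked at zeta.
Path 2: delta → lam ← kappa
  lam is a collider and lam is conditioned on, which opens it — no node blocks this path, so it is active.
Path 3: delta ← sigma ← zeta → lam ← kappa
  sigma is a chain here and sigma is conditioned on, so the path is blocked at sigma.
Path 4: delta ← sigma → kappa
  sigma is a fork here and sigma is conditioned on, so the path is blocked at sigma.
Path 5: delta ← theta → nu ← zeta → lam ← kappa
  theta is a fork here and theta is conditioned on, so the path is blocked at theta.
Path 6: delta ← theta → nu ← zeta → sigma → kappa
  theta is a fork here and theta is conditioned on, so the path is blocked at theta.
Since the path delta → lam ← kappa is active, delta and kappa are not d-separated given {lam, sigma, theta, zeta}.

No — delta and kappa are not d-separated given {lam, sigma, theta, zeta}.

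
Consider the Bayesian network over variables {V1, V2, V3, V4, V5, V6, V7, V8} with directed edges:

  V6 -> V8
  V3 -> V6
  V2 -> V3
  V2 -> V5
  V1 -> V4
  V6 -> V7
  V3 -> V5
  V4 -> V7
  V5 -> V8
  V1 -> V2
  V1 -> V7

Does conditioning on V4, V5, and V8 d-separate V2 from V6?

We examine all 6 paths between V2 and V6:
Path 1: V2 ← V1 → V7 ← V6
  V7 is a collider here and neither V7 nor any of its descendants is conditioned on, so the collider stays closed — the path is blocked at V7.
Path 2: V2 ← V1 → V4 → V7 ← V6
  V4 is a chain here and V4 is conditioned on, so the path is blocked at V4.
Path 3: V2 → V3 → V6
  V3 is a chain and V3 is not conditioned on — no node blocks this path, so it is active.
Path 4: V2 → V3 → V5 → V8 ← V6
  V5 is a chain here and V5 is conditioned on, so the path is blocked at V5.
Path 5: V2 → V5 ← V3 → V6
  V5 is a collider and V5 is conditioned on, which opens it; V3 is a fork and V3 is not conditioned on — no node blocks this path, so it is active.
Path 6: V2 → V5 → V8 ← V6
  V5 is a chain here and V5 is conditioned on, so the path is blocked at V5.
At least one path is unblocked, so d-separation fails.

No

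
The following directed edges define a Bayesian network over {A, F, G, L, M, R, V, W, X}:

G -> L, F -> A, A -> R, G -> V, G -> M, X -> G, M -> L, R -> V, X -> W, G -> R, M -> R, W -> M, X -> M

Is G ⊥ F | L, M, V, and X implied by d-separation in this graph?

No

Enumerating the 6 paths from G to F and testing each for blocking by {L, M, V, X}:
Path 1: G → L ← M → R ← A ← F
  M is a fork here and M is conditioned on, so the path is blocked at M.
Path 2: G → M → R ← A ← F
  M is a chain here and M is conditioned on, so the path is blocked at M.
Path 3: G → R ← A ← F
  R is a collider and its descendant V is conditioned on, which opens it; A is a chain and A is not conditioned on — no node blocks this path, so it is active.
Path 4: G → V ← R ← A ← F
  V is a collider and V is conditioned on, which opens it; R is a chain and R is not conditioned on; A is a chain and A is not conditioned on — no node blocks this path, so it is active.
Path 5: G ← X → W → M → R ← A ← F
  X is a fork here and X is conditioned on, so the path is blocked at X.
Path 6: G ← X → M → R ← A ← F
  X is a fork here and X is conditioned on, so the path is blocked at X.
Since the path G → R ← A ← F is active, G and F are not d-separated given {L, M, V, X}.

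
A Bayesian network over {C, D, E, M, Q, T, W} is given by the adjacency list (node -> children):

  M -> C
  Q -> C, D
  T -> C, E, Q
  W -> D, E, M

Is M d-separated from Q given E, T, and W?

6 paths connect M and Q; each must be blocked for d-separation to hold:
Path 1: M ← W → E ← T → Q
  W is a fork here and W is conditioned on, so the path is blocked at W.
Path 2: M ← W → E ← T → C ← Q
  W is a fork here and W is conditioned on, so the path is blocked at W.
Path 3: M ← W → D ← Q
  W is a fork here and W is conditioned on, so the path is blocked at W.
Path 4: M → C ← T → E ← W → D ← Q
  C is a collider here and neither C nor any of its descendants is conditioned on, so the collider stays closed — the path is blocked at C.
Path 5: M → C ← T → Q
  C is a collider here and neither C nor any of its descendants is conditioned on, so the collider stays closed — the path is blocked at C.
Path 6: M → C ← Q
  C is a collider here and neither C nor any of its descendants is conditioned on, so the collider stays closed — the path is blocked at C.
Since every path is blocked, d-separation holds.

Yes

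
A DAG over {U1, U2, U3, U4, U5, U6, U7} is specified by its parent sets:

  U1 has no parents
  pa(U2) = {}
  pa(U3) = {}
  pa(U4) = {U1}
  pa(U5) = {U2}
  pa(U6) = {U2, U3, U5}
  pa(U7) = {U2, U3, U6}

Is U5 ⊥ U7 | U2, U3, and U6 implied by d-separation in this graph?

Yes

We examine all 6 paths between U5 and U7:
Path 1: U5 ← U2 → U6 ← U3 → U7
  U2 is a fork here and U2 is conditioned on, so the path is blocked at U2.
Path 2: U5 ← U2 → U6 → U7
  U2 is a fork here and U2 is conditioned on, so the path is blocked at U2.
Path 3: U5 ← U2 → U7
  U2 is a fork here and U2 is conditioned on, so the path is blocked at U2.
Path 4: U5 → U6 ← U2 → U7
  U2 is a fork here and U2 is conditioned on, so the path is blocked at U2.
Path 5: U5 → U6 ← U3 → U7
  U3 is a fork here and U3 is conditioned on, so the path is blocked at U3.
Path 6: U5 → U6 → U7
  U6 is a chain here and U6 is conditioned on, so the path is blocked at U6.
Every path is blocked, so U5 and U7 are d-separated given {U2, U3, U6}.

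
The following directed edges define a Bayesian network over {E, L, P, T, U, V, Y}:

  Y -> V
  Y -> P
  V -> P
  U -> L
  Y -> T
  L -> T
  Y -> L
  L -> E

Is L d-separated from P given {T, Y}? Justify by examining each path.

Yes — L and P are d-separated given {T, Y}.

Enumerating the 4 paths from L to P and testing each for blocking by {T, Y}:
Path 1: L ← Y → P
  Y is a fork here and Y is conditioned on, so the path is blocked at Y.
Path 2: L ← Y → V → P
  Y is a fork here and Y is conditioned on, so the path is blocked at Y.
Path 3: L → T ← Y → P
  Y is a fork here and Y is conditioned on, so the path is blocked at Y.
Path 4: L → T ← Y → V → P
  Y is a fork here and Y is conditioned on, so the path is blocked at Y.
Since every path is blocked, d-separation holds.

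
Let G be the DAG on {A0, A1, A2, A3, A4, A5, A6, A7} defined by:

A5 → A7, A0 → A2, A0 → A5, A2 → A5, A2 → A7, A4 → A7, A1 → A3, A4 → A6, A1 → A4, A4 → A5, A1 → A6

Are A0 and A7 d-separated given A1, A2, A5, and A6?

6 paths connect A0 and A7; each must be blocked for d-separation to hold:
Path 1: A0 → A2 → A7
  A2 is a chain here and A2 is conditioned on, so the path is blocked at A2.
Path 2: A0 → A2 → A5 → A7
  A2 is a chain here and A2 is conditioned on, so the path is blocked at A2.
Path 3: A0 → A2 → A5 ← A4 → A7
  A2 is a chain here and A2 is conditioned on, so the path is blocked at A2.
Path 4: A0 → A5 → A7
  A5 is a chain here and A5 is conditioned on, so the path is blocked at A5.
Path 5: A0 → A5 ← A2 → A7
  A2 is a fork here and A2 is conditioned on, so the path is blocked at A2.
Path 6: A0 → A5 ← A4 → A7
  A5 is a collider and A5 is conditioned on, which opens it; A4 is a fork and A4 is not conditioned on — no node blocks this path, so it is active.
Since the path A0 → A5 ← A4 → A7 is active, A0 and A7 are not d-separated given {A1, A2, A5, A6}.

No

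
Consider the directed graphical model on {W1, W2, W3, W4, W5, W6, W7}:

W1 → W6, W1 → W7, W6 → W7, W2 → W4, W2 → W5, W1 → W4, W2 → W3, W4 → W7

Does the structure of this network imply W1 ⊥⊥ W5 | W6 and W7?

3 paths connect W1 and W5; each must be blocked for d-separation to hold:
Path 1: W1 → W6 → W7 ← W4 ← W2 → W5
  W6 is a chain here and W6 is conditioned on, so the path is blocked at W6.
Path 2: W1 → W4 ← W2 → W5
  W4 is a collider and its descendant W7 is conditioned on, which opens it; W2 is a fork and W2 is not conditioned on — no node blocks this path, so it is active.
Path 3: W1 → W7 ← W4 ← W2 → W5
  W7 is a collider and W7 is conditioned on, which opens it; W4 is a chain and W4 is not conditioned on; W2 is a fork and W2 is not conditioned on — no node blocks this path, so it is active.
Because an active path exists, W1 and W5 are not d-separated.

No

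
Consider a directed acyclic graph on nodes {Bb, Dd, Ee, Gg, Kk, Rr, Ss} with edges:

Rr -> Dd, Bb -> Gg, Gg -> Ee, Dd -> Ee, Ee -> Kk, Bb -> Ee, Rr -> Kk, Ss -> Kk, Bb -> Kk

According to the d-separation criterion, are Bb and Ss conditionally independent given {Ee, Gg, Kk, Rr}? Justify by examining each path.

No

We examine all 5 paths between Bb and Ss:
Path 1: Bb → Kk ← Ss
  Kk is a collider and Kk is conditioned on, which opens it — no node blocks this path, so it is active.
Path 2: Bb → Ee → Kk ← Ss
  Ee is a chain here and Ee is conditioned on, so the path is blocked at Ee.
Path 3: Bb → Ee ← Dd ← Rr → Kk ← Ss
  Rr is a fork here and Rr is conditioned on, so the path is blocked at Rr.
Path 4: Bb → Gg → Ee → Kk ← Ss
  Gg is a chain here and Gg is conditioned on, so the path is blocked at Gg.
Path 5: Bb → Gg → Ee ← Dd ← Rr → Kk ← Ss
  Gg is a chain here and Gg is conditioned on, so the path is blocked at Gg.
Since the path Bb → Kk ← Ss is active, Bb and Ss are not d-separated given {Ee, Gg, Kk, Rr}.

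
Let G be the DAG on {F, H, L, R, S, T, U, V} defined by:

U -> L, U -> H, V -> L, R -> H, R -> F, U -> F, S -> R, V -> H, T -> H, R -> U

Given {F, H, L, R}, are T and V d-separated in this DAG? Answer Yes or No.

4 paths connect T and V; each must be blocked for d-separation to hold:
Path 1: T → H ← R → F ← U → L ← V
  R is a fork here and R is conditioned on, so the path is blocked at R.
Path 2: T → H ← R → U → L ← V
  R is a fork here and R is conditioned on, so the path is blocked at R.
Path 3: T → H ← U → L ← V
  H is a collider and H is conditioned on, which opens it; U is a fork and U is not conditioned on; L is a collider and L is conditioned on, which opens it — no node blocks this path, so it is active.
Path 4: T → H ← V
  H is a collider and H is conditioned on, which opens it — no node blocks this path, so it is active.
Because an active path exists, T and V are not d-separated.

No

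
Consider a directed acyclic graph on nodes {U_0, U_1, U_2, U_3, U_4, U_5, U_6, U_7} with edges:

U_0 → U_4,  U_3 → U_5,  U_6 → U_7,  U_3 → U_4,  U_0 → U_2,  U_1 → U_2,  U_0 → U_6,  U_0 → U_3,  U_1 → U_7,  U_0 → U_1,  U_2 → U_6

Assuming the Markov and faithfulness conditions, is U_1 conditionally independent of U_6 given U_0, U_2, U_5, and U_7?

5 paths connect U_1 and U_6; each must be blocked for d-separation to hold:
  1. U_1 → U_7 ← U_6 — U_7:collider[open] ⇒ active
  2. U_1 → U_2 → U_6 — U_2:chain[blocks] ⇒ blocked
  3. U_1 → U_2 ← U_0 → U_6 — U_2:collider[open]; U_0:fork[blocks] ⇒ blocked
  4. U_1 ← U_0 → U_6 — U_0:fork[blocks] ⇒ blocked
  5. U_1 ← U_0 → U_2 → U_6 — U_0:fork[blocks]; U_2:chain[blocks] ⇒ blocked
Since the path U_1 → U_7 ← U_6 is active, U_1 and U_6 are not d-separated given {U_0, U_2, U_5, U_7}.

No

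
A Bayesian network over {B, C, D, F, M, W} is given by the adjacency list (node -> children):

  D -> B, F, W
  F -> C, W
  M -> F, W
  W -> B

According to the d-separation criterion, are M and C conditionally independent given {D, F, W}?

There are 4 undirected paths between M and C; checking each against the conditioning set {D, F, W}:
Path 1: M → W ← D → F → C
  D is a fork here and D is conditioned on, so the path is blocked at D.
Path 2: M → W ← F → C
  F is a fork here and F is conditioned on, so the path is blocked at F.
Path 3: M → W → B ← D → F → C
  W is a chain here and W is conditioned on, so the path is blocked at W.
Path 4: M → F → C
  F is a chain here and F is conditioned on, so the path is blocked at F.
Since every path is blocked, d-separation holds.

Yes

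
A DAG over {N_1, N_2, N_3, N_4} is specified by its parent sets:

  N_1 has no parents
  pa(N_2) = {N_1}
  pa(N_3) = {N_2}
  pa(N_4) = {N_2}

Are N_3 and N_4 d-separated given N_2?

There is one path between N_3 and N_4:
Path 1: N_3 ← N_2 → N_4
  N_2 is a fork here and N_2 is conditioned on, so the path is blocked at N_2.
Since every path is blocked, d-separation holds.

Yes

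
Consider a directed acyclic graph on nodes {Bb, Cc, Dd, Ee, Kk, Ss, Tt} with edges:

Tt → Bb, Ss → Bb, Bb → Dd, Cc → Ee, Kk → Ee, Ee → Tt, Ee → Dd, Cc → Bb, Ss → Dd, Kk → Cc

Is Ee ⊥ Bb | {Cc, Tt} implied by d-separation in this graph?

Yes — Ee and Bb are d-separated given {Cc, Tt}.

Enumerating the 5 paths from Ee to Bb and testing each for blocking by {Cc, Tt}:
Path 1: Ee → Tt → Bb
  Tt is a chain here and Tt is conditioned on, so the path is blocked at Tt.
Path 2: Ee ← Kk → Cc → Bb
  Cc is a chain here and Cc is conditioned on, so the path is blocked at Cc.
Path 3: Ee ← Cc → Bb
  Cc is a fork here and Cc is conditioned on, so the path is blocked at Cc.
Path 4: Ee → Dd ← Ss → Bb
  Dd is a collider here and neither Dd nor any of its descendants is conditioned on, so the collider stays closed — the path is blocked at Dd.
Path 5: Ee → Dd ← Bb
  Dd is a collider here and neither Dd nor any of its descendants is conditioned on, so the collider stays closed — the path is blocked at Dd.
Since every path is blocked, d-separation holds.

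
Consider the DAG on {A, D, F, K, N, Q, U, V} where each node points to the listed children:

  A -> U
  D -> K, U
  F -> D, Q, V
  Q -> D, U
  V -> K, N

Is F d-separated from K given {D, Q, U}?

No

We examine all 4 paths between F and K:
Path 1: F → Q → U ← D → K
  Q is a chain here and Q is conditioned on, so the path is blocked at Q.
Path 2: F → Q → D → K
  Q is a chain here and Q is conditioned on, so the path is blocked at Q.
Path 3: F → D → K
  D is a chain here and D is conditioned on, so the path is blocked at D.
Path 4: F → V → K
  V is a chain and V is not conditioned on — no node blocks this path, so it is active.
Because an active path exists, F and K are not d-separated.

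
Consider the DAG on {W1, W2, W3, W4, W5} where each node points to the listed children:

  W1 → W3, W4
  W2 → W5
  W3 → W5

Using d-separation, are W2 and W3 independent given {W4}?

The only undirected path from W2 to W3 is:
Path 1: W2 → W5 ← W3
  W5 is a collider here and neither W5 nor any of its descendants is conditioned on, so the collider stays closed — the path is blocked at W5.
Every path is blocked, so W2 and W3 are d-separated given {W4}.

Yes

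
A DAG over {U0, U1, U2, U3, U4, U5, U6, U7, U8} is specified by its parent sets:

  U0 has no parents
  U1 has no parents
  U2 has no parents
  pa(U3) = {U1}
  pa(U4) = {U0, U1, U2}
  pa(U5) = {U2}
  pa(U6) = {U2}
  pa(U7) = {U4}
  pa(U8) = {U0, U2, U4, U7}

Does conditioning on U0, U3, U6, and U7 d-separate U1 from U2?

No

Enumerating the 4 paths from U1 to U2 and testing each for blocking by {U0, U3, U6, U7}:
Path 1: U1 → U4 → U7 → U8 ← U2
  U7 is a chain here and U7 is conditioned on, so the path is blocked at U7.
Path 2: U1 → U4 ← U2
  U4 is a collider and its descendant U7 is conditioned on, which opens it — no node blocks this path, so it is active.
Path 3: U1 → U4 → U8 ← U2
  U8 is a collider here and neither U8 nor any of its descendants is conditioned on, so the collider stays closed — the path is blocked at U8.
Path 4: U1 → U4 ← U0 → U8 ← U2
  U0 is a fork here and U0 is conditioned on, so the path is blocked at U0.
Since the path U1 → U4 ← U2 is active, U1 and U2 are not d-separated given {U0, U3, U6, U7}.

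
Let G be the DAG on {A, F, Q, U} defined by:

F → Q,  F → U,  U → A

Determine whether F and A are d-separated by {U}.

Yes

The only undirected path from F to A is:
  1. F → U → A — U:chain[blocks] ⇒ blocked
Every path is blocked, so F and A are d-separated given {U}.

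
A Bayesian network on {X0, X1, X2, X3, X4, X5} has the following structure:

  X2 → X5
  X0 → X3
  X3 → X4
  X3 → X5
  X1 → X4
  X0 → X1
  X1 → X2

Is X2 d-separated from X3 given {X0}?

Enumerating the 3 paths from X2 to X3 and testing each for blocking by {X0}:
Path 1: X2 → X5 ← X3
  X5 is a collider here and neither X5 nor any of its descendants is conditioned on, so the collider stays closed — the path is blocked at X5.
Path 2: X2 ← X1 ← X0 → X3
  X0 is a fork here and X0 is conditioned on, so the path is blocked at X0.
Path 3: X2 ← X1 → X4 ← X3
  X4 is a collider here and neither X4 nor any of its descendants is conditioned on, so the collider stays closed — the path is blocked at X4.
All paths are blocked; X2 ⊥ X3 | {X0} holds.

Yes — X2 and X3 are d-separated given {X0}.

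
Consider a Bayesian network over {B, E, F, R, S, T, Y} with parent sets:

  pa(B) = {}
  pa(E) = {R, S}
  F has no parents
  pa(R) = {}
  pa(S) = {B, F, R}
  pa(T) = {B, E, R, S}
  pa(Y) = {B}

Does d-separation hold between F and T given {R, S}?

We examine all 6 paths between F and T:
Path 1: F → S ← R → T
  R is a fork here and R is conditioned on, so the path is blocked at R.
Path 2: F → S ← R → E → T
  R is a fork here and R is conditioned on, so the path is blocked at R.
Path 3: F → S ← B → T
  S is a collider and S is conditioned on, which opens it; B is a fork and B is not conditioned on — no node blocks this path, so it is active.
Path 4: F → S → T
  S is a chain here and S is conditioned on, so the path is blocked at S.
Path 5: F → S → E ← R → T
  S is a chain here and S is conditioned on, so the path is blocked at S.
Path 6: F → S → E → T
  S is a chain here and S is conditioned on, so the path is blocked at S.
Since the path F → S ← B → T is active, F and T are not d-separated given {R, S}.

No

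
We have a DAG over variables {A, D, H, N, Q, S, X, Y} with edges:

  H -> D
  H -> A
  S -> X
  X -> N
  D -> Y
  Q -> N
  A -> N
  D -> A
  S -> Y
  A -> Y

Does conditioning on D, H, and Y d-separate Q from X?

Enumerating the 4 paths from Q to X and testing each for blocking by {D, H, Y}:
  1. Q → N ← A → Y ← S → X — N:collider[blocks]; A:fork[open]; Y:collider[open]; S:fork[open] ⇒ blocked
  2. Q → N ← A ← H → D → Y ← S → X — N:collider[blocks]; A:chain[open]; H:fork[blocks]; D:chain[blocks]; Y:collider[open]; S:fork[open] ⇒ blocked
  3. Q → N ← A ← D → Y ← S → X — N:collider[blocks]; A:chain[open]; D:fork[blocks]; Y:collider[open]; S:fork[open] ⇒ blocked
  4. Q → N ← X — N:collider[blocks] ⇒ blocked
Since every path is blocked, d-separation holds.

Yes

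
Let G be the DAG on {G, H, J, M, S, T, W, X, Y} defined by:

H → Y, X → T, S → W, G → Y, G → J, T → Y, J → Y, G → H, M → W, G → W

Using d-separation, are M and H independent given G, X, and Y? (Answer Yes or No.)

Enumerating the 3 paths from M to H and testing each for blocking by {G, X, Y}:
Path 1: M → W ← G → H
  W is a collider here and neither W nor any of its descendants is conditioned on, so the collider stays closed — the path is blocked at W.
Path 2: M → W ← G → J → Y ← H
  W is a collider here and neither W nor any of its descendants is conditioned on, so the collider stays closed — the path is blocked at W.
Path 3: M → W ← G → Y ← H
  W is a collider here and neither W nor any of its descendants is conditioned on, so the collider stays closed — the path is blocked at W.
Since every path is blocked, d-separation holds.

Yes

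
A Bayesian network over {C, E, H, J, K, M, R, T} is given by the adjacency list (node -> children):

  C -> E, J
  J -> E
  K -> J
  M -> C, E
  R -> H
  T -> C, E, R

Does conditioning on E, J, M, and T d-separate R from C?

Yes — R and C are d-separated given {E, J, M, T}.

Enumerating the 4 paths from R to C and testing each for blocking by {E, J, M, T}:
  1. R ← T → E ← M → C — T:fork[blocks]; E:collider[open]; M:fork[blocks] ⇒ blocked
  2. R ← T → E ← J ← C — T:fork[blocks]; E:collider[open]; J:chain[blocks] ⇒ blocked
  3. R ← T → E ← C — T:fork[blocks]; E:collider[open] ⇒ blocked
  4. R ← T → C — T:fork[blocks] ⇒ blocked
Every path is blocked, so R and C are d-separated given {E, J, M, T}.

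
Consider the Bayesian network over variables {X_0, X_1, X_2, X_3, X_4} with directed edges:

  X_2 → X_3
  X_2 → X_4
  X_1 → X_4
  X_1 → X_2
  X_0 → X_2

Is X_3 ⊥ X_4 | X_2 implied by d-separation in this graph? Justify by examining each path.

There are 2 undirected paths between X_3 and X_4; checking each against the conditioning set {X_2}:
Path 1: X_3 ← X_2 → X_4
  X_2 is a fork here and X_2 is conditioned on, so the path is blocked at X_2.
Path 2: X_3 ← X_2 ← X_1 → X_4
  X_2 is a chain here and X_2 is conditioned on, so the path is blocked at X_2.
Since every path is blocked, d-separation holds.

Yes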